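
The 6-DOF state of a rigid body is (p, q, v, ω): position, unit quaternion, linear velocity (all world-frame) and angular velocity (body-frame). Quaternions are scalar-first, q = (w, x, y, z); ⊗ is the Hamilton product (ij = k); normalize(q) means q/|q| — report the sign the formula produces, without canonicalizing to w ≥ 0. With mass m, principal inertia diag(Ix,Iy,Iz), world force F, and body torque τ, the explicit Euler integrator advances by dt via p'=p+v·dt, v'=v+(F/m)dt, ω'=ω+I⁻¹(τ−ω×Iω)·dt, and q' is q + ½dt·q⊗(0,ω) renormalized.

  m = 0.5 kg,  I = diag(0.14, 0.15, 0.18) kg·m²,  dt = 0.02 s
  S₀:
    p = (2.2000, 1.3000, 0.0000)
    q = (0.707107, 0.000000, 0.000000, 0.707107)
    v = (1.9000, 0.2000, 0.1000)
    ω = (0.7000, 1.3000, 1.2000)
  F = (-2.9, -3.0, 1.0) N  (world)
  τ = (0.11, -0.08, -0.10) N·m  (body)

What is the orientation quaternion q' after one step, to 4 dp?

2q̇ = q⊗(0,ω) = (-0.8485284, -0.4242642, 1.4142140, 0.8485284)
updated quaternion q' = (0.6985, -0.0042, 0.0141, 0.7155)

q' = (0.6985, -0.0042, 0.0141, 0.7155)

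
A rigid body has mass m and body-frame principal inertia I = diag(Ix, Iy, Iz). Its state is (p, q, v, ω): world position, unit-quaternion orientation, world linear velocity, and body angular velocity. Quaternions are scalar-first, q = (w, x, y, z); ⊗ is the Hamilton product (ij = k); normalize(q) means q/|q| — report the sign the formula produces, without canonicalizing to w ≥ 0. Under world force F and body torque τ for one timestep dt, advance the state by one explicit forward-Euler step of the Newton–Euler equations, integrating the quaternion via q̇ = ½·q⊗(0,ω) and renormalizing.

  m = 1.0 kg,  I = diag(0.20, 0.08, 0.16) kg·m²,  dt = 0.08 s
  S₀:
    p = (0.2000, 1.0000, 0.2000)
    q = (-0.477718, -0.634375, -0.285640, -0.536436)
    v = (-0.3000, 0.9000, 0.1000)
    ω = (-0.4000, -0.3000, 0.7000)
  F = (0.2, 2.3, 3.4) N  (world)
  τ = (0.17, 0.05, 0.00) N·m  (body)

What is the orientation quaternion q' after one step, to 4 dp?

q' = (-0.4760, -0.6408, -0.2534, -0.5464)

2q̇ = q⊗(0,ω) = (0.0360632, -0.1697916, 0.8019523, -0.2583461)
q + ½dt·q⊗(0,ω), renormalized = (-0.4760, -0.6408, -0.2534, -0.5464)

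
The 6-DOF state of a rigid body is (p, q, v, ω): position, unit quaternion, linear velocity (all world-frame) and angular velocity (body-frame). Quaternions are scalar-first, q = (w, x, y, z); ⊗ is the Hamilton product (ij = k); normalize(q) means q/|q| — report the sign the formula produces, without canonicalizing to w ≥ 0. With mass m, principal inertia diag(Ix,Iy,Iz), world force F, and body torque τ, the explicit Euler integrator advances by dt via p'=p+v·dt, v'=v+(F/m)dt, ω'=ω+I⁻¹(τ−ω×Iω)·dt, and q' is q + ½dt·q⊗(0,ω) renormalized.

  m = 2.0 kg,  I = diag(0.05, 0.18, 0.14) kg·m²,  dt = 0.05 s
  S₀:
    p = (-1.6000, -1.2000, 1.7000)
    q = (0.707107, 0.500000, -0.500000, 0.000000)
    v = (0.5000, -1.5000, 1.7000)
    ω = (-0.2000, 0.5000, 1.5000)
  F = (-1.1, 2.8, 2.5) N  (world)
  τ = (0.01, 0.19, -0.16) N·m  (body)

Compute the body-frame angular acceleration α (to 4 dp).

α = (0.8000, 0.9056, -1.0500)

precession coupling ω×(Iω) = (-0.0300, 0.0270, -0.0130)
(τ − ω×Iω)/I = (0.8000, 0.9056, -1.0500)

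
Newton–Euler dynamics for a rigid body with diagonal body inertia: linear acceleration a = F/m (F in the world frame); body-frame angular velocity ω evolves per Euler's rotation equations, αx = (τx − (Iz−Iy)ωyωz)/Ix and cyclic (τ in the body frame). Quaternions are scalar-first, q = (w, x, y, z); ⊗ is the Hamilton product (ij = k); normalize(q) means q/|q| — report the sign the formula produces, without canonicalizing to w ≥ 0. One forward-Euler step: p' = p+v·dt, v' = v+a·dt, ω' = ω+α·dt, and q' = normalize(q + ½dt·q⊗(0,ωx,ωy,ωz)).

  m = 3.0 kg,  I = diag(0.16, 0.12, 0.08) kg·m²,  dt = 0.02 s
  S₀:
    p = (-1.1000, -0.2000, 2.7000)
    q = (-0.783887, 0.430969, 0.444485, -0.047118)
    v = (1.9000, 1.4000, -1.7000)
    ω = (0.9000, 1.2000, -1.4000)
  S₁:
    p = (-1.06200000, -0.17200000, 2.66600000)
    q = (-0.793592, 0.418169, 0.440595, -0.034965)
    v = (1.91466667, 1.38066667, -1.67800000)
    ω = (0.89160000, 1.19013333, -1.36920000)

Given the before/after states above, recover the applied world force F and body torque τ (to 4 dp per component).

F = (2.2000, -2.9000, 3.3000)
τ = (0.0000, -0.1600, 0.0800)

velocity change Δv = (0.01466667, -0.01933333, 0.02200000)
F = m·Δv/dt = (2.2000, -2.9000, 3.3000)
ω₁ − ω₀ = (-0.00840000, -0.00986667, 0.03080000)
gyro term ω₀×Iω₀ = (0.0672, -0.1008, -0.0432)
applied torque τ = (0.0000, -0.1600, 0.0800)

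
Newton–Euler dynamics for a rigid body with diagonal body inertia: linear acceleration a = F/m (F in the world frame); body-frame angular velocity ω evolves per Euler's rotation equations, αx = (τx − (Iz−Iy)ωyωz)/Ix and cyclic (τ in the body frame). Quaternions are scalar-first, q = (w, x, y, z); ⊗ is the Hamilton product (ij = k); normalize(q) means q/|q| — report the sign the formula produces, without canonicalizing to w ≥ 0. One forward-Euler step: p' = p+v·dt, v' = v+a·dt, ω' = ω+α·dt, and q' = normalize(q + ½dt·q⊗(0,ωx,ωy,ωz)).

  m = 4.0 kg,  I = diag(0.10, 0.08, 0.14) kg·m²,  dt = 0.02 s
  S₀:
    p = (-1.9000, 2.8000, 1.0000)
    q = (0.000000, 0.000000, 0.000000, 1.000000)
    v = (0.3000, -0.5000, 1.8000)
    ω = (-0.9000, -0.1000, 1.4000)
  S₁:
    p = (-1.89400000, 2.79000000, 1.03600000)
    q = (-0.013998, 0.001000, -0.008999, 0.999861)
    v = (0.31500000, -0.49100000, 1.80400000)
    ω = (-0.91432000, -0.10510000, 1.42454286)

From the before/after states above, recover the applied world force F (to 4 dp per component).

F = (3.0000, 1.8000, 0.8000)

Δv = v₁−v₀ = (0.01500000, 0.00900000, 0.00400000)
m·(v₁−v₀)/dt = (3.0000, 1.8000, 0.8000)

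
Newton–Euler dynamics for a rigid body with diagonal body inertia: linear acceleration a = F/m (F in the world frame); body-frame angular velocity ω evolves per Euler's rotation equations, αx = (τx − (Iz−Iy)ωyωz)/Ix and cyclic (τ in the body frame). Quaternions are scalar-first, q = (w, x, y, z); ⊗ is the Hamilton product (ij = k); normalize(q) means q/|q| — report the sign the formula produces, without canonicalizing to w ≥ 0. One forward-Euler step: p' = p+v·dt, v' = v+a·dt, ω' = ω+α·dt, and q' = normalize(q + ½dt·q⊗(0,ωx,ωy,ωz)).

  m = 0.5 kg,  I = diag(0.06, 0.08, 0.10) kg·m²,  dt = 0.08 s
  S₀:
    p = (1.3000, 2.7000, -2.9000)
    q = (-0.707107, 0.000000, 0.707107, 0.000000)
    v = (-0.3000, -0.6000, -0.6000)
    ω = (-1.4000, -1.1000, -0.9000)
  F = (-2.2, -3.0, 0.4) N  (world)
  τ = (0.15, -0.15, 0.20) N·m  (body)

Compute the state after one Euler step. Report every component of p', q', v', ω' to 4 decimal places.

a = F/m = (-4.4000, -6.0000, 0.8000)
p' = p + v·dt = (1.2760, 2.6520, -2.9480)
new velocity v' = (-0.6520, -1.0800, -0.5360)
ω×(Iω) gyroscopic = (0.0198, -0.0504, 0.0308)
(τ − ω×Iω)/I = (2.1700, -1.2450, 1.6920)
ω' = ω + α·dt = (-1.2264, -1.1996, -0.7646)
q⊗(0,ω) = (0.7778177, 0.3535535, 0.7778177, 1.6263461)
q + ½dt·q⊗(0,ω), renormalized = (-0.6739, 0.0141, 0.7359, 0.0648)

p' = (1.2760, 2.6520, -2.9480)
q' = (-0.6739, 0.0141, 0.7359, 0.0648)
v' = (-0.6520, -1.0800, -0.5360)
ω' = (-1.2264, -1.1996, -0.7646)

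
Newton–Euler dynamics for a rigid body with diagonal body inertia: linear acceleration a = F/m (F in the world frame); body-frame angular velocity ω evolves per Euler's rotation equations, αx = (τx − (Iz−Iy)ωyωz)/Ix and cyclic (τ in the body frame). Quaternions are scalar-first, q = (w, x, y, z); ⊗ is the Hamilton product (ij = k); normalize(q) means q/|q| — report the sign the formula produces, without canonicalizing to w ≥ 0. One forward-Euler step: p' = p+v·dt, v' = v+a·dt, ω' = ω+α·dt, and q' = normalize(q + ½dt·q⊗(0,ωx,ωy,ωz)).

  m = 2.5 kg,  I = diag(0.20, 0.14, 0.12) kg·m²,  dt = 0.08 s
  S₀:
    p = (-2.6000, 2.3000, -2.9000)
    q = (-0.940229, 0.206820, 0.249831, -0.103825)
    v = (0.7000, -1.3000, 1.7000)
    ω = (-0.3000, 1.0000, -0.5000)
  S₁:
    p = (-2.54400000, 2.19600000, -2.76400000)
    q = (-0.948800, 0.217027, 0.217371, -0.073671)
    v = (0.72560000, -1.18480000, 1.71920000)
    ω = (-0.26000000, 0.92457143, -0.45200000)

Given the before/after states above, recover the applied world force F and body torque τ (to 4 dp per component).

F = (0.8000, 3.6000, 0.6000)
τ = (0.1100, -0.1200, 0.0900)

Δω = ω₁−ω₀ = (0.04000000, -0.07542857, 0.04800000)
applied torque τ = (0.1100, -0.1200, 0.0900)
velocity change Δv = (0.02560000, 0.11520000, 0.01920000)
m·(v₁−v₀)/dt = (0.8000, 3.6000, 0.6000)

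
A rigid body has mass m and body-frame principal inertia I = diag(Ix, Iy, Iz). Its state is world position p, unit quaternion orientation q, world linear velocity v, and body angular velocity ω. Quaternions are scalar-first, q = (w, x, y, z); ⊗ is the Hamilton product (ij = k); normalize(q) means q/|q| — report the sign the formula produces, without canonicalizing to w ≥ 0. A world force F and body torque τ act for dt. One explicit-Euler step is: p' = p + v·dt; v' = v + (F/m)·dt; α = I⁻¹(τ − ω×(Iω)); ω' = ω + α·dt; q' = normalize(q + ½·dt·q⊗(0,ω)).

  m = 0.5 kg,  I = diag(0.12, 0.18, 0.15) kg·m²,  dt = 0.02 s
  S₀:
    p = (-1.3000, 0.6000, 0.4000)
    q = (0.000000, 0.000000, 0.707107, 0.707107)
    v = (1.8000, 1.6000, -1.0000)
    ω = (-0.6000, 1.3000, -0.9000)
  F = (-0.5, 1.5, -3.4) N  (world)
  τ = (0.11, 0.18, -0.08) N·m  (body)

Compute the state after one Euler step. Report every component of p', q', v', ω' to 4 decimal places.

p' = (-1.2640, 0.6320, 0.3800)
q' = (-0.0028, -0.0156, 0.7028, 0.7112)
v' = (1.7800, 1.6600, -1.1360)
ω' = (-0.5875, 1.3218, -0.9044)

p + v·dt = (-1.2640, 0.6320, 0.3800)
v + (F/m)dt = (1.7800, 1.6600, -1.1360)
precession coupling ω×(Iω) = (0.0351, -0.0162, -0.0468)
(τ − ω×Iω)/I = (0.6242, 1.0900, -0.2213)
new body rate ω' = (-0.5875, 1.3218, -0.9044)
2q̇ = q⊗(0,ω) = (-0.2828428, -1.5556354, -0.4242642, 0.4242642)
q' = normalize(q + ½dt·q⊗(0,ω)) = (-0.0028, -0.0156, 0.7028, 0.7112)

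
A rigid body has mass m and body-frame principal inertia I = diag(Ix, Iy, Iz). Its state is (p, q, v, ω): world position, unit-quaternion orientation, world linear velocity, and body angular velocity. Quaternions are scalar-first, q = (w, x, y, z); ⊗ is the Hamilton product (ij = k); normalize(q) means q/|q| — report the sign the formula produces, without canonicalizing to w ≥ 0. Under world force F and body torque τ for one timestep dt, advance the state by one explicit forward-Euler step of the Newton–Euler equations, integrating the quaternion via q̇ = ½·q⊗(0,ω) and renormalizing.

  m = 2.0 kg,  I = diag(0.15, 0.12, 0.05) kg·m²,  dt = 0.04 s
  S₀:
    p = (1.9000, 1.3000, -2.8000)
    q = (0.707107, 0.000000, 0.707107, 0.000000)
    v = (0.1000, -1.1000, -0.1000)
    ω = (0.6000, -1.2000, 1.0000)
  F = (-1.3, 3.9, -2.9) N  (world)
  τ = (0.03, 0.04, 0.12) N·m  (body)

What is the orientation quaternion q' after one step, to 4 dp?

q' = (0.7237, 0.0226, 0.6898, 0.0057)

2q̇ = q⊗(0,ω) = (0.8485284, 1.1313712, -0.8485284, 0.2828428)
q' = normalize(q + ½dt·q⊗(0,ω)) = (0.7237, 0.0226, 0.6898, 0.0057)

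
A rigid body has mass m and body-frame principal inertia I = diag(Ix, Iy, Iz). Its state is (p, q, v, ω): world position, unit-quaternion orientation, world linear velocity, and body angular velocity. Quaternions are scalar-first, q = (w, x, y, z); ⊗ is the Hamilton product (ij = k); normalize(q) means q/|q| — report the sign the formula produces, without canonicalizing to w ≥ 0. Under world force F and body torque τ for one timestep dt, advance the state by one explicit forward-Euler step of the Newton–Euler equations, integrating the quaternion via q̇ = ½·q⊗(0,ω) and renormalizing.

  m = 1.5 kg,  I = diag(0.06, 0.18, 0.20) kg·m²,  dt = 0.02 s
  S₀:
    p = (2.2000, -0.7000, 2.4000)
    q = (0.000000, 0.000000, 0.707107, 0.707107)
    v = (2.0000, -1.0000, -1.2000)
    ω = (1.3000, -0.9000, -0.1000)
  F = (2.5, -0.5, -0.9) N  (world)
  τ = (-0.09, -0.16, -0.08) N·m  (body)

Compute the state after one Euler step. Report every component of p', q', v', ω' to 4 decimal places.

p' = (2.2400, -0.7200, 2.3760)
q' = (0.0071, 0.0057, 0.7162, 0.6978)
v' = (2.0333, -1.0067, -1.2120)
ω' = (1.2694, -0.9198, -0.0940)

a = (1.6667, -0.3333, -0.6000)
p' = p + v·dt = (2.2400, -0.7200, 2.3760)
v + (F/m)dt = (2.0333, -1.0067, -1.2120)
ω×(Iω) gyroscopic = (0.0018, 0.0182, -0.1404)
(τ − ω×Iω)/I = (-1.5300, -0.9900, 0.3020)
ω' = ω + α·dt = (1.2694, -0.9198, -0.0940)
2q̇ = q⊗(0,ω) = (0.7071070, 0.5656856, 0.9192391, -0.9192391)
updated quaternion q' = (0.0071, 0.0057, 0.7162, 0.6978)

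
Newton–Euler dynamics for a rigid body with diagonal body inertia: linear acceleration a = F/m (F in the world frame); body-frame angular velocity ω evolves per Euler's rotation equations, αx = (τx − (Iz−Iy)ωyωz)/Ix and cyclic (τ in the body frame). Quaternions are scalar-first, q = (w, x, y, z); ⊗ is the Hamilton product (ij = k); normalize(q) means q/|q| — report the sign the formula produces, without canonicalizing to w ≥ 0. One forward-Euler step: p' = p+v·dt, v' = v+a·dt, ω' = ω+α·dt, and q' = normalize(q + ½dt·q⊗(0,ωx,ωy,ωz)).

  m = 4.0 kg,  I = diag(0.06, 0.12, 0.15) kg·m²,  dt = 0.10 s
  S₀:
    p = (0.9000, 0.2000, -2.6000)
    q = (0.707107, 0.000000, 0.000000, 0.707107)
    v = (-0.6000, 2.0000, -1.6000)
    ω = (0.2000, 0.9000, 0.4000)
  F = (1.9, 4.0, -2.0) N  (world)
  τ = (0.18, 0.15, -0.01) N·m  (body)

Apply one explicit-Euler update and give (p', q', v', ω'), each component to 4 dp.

a = F/m = (0.4750, 1.0000, -0.5000)
new position p' = (0.8400, 0.4000, -2.7600)
new velocity v' = (-0.5525, 2.1000, -1.6500)
precession coupling ω×(Iω) = (0.0108, -0.0072, 0.0108)
angular accel α = (2.8200, 1.3100, -0.1387)
ω + α·dt = (0.4820, 1.0310, 0.3861)
2q̇ = q⊗(0,ω) = (-0.2828428, -0.4949749, 0.7778177, 0.2828428)
updated quaternion q' = (0.6921, -0.0247, 0.0388, 0.7203)

p' = (0.8400, 0.4000, -2.7600)
q' = (0.6921, -0.0247, 0.0388, 0.7203)
v' = (-0.5525, 2.1000, -1.6500)
ω' = (0.4820, 1.0310, 0.3861)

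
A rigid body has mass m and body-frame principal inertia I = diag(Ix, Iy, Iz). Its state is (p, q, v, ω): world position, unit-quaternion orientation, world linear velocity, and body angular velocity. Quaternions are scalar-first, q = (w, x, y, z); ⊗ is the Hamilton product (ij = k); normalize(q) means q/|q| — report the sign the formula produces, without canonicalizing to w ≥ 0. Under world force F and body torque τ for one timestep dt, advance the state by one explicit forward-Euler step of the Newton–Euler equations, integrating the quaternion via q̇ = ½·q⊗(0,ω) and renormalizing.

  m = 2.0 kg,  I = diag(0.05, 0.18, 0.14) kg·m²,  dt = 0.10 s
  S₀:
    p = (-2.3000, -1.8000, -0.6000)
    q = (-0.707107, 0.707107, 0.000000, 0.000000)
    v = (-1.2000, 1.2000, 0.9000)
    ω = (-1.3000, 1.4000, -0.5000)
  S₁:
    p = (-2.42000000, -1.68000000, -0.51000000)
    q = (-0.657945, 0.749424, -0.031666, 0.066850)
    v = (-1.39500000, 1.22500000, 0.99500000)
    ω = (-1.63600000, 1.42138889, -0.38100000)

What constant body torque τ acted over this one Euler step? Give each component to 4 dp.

τ = (-0.1400, -0.0200, -0.0700)

rate change Δω = (-0.33600000, 0.02138889, 0.11900000)
gyro term ω₀×Iω₀ = (0.0280, -0.0585, -0.2366)
τ = I·(Δω/dt) + ω₀×(Iω₀) = (-0.1400, -0.0200, -0.0700)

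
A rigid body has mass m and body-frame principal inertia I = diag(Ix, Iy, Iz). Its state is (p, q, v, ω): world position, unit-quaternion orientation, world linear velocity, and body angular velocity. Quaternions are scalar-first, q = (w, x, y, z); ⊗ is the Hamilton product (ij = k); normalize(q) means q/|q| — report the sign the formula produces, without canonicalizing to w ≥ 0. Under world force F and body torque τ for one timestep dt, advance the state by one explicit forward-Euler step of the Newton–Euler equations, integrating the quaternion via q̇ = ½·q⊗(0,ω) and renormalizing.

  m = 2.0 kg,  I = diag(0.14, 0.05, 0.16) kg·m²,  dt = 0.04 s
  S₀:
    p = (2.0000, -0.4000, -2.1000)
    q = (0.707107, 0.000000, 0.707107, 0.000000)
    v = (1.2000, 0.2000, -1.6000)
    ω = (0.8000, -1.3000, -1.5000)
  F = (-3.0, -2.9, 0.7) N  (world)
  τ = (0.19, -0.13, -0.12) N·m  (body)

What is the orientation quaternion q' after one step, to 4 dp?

q⊗(0,ω) = (0.9192391, -0.4949749, -0.9192391, -1.6263461)
q + ½dt·q⊗(0,ω), renormalized = (0.7248, -0.0099, 0.6881, -0.0325)

q' = (0.7248, -0.0099, 0.6881, -0.0325)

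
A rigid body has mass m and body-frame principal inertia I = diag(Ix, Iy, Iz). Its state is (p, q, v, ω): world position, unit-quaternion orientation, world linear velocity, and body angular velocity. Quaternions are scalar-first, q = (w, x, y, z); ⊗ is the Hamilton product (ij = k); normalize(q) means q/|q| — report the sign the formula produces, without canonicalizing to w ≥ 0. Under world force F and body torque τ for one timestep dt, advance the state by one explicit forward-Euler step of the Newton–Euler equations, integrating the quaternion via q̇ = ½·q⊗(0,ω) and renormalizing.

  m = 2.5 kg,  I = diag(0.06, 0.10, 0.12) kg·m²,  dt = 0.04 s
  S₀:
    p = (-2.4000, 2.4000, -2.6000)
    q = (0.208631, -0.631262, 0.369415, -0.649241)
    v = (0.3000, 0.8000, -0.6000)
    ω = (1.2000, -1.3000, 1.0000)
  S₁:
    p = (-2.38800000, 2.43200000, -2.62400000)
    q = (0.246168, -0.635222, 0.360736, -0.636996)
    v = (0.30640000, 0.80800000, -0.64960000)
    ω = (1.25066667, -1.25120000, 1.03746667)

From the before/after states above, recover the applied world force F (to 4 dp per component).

velocity change Δv = (0.00640000, 0.00800000, -0.04960000)
applied force F = (0.4000, 0.5000, -3.1000)

F = (0.4000, 0.5000, -3.1000)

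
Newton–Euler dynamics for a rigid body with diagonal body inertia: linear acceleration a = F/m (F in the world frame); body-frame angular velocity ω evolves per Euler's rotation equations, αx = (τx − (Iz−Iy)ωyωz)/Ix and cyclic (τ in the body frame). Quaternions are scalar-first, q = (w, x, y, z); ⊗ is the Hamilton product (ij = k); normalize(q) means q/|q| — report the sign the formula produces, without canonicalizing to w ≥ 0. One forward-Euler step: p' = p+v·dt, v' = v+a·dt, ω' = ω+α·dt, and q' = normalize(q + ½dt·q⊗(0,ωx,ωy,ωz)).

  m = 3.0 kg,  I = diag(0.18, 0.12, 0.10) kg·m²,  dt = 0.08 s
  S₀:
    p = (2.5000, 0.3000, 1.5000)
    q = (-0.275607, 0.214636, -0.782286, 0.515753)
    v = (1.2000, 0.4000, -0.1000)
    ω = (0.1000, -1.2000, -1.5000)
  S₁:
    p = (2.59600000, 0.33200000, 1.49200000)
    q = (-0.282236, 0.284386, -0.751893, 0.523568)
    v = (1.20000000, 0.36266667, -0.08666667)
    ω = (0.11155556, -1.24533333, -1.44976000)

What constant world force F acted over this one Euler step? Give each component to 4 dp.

F = (0.0000, -1.4000, 0.5000)

velocity change Δv = (0.00000000, -0.03733333, 0.01333333)
F = m·Δv/dt = (0.0000, -1.4000, 0.5000)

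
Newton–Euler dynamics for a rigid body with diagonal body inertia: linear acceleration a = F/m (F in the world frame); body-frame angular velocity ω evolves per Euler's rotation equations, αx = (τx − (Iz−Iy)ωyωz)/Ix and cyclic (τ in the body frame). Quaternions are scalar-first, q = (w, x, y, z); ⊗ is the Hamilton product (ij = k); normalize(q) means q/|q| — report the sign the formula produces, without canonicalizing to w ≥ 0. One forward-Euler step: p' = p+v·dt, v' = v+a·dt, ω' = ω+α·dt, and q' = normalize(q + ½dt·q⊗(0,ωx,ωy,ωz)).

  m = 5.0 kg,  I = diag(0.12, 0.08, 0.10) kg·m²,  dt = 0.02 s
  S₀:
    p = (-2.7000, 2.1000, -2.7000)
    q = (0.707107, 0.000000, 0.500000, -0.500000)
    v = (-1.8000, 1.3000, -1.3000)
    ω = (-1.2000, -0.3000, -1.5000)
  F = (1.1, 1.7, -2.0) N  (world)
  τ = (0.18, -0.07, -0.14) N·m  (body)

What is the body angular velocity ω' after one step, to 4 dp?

ω' = (-1.1715, -0.3265, -1.5251)

precession coupling ω×(Iω) = (0.0090, 0.0360, -0.0144)
α = I⁻¹(τ − ω×Iω) = (1.4250, -1.3250, -1.2560)
ω + α·dt = (-1.1715, -0.3265, -1.5251)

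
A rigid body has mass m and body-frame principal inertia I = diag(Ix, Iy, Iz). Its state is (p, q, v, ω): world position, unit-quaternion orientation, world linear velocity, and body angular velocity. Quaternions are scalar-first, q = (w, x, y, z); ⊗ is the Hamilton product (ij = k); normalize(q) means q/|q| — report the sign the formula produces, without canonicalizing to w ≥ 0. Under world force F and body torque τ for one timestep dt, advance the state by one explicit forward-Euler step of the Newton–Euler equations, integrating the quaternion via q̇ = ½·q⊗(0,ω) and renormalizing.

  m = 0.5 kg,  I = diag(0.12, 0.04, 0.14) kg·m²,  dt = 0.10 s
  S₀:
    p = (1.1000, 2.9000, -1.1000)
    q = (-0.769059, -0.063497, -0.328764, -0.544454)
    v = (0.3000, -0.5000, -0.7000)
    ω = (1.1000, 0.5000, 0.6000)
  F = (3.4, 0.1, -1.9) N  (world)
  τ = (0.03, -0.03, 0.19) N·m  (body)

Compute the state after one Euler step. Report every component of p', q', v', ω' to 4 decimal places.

angular accel α = (0.0000, -0.4200, 1.6714)
ω' = ω + α·dt = (1.1000, 0.4580, 0.7671)
q⊗(0,ω) = (0.5609011, -0.7709963, -0.9453307, -0.1315435)
updated quaternion q' = (-0.7393, -0.1018, -0.3752, -0.5498)
a = F/m = (6.8000, 0.2000, -3.8000)
new position p' = (1.1300, 2.8500, -1.1700)
v + (F/m)dt = (0.9800, -0.4800, -1.0800)

p' = (1.1300, 2.8500, -1.1700)
q' = (-0.7393, -0.1018, -0.3752, -0.5498)
v' = (0.9800, -0.4800, -1.0800)
ω' = (1.1000, 0.4580, 0.7671)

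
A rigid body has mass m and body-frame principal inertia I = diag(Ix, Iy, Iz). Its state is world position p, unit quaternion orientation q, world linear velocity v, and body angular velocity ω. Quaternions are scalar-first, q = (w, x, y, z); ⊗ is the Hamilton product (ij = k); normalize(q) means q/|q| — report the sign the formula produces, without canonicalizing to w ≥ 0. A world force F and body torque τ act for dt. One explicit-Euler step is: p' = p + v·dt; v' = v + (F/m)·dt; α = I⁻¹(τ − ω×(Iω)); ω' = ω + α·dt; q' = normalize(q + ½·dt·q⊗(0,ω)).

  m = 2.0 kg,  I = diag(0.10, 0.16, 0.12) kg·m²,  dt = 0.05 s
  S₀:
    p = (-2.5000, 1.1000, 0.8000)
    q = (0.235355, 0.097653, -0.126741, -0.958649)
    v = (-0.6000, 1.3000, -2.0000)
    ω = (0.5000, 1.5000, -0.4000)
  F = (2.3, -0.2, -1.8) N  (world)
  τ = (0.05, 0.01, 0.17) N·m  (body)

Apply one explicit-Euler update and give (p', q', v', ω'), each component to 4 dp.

p + v·dt = (-2.5300, 1.1650, 0.7000)
new velocity v' = (-0.5425, 1.2950, -2.0450)
precession coupling ω×(Iω) = (0.0240, 0.0040, 0.0450)
angular accel α = (0.2600, 0.0375, 1.0417)
ω + α·dt = (0.5130, 1.5019, -0.3479)
2q̇ = q⊗(0,ω) = (-0.2421746, 1.6063474, -0.0872308, 0.1157080)
updated quaternion q' = (0.2291, 0.1377, -0.1288, -0.9550)

p' = (-2.5300, 1.1650, 0.7000)
q' = (0.2291, 0.1377, -0.1288, -0.9550)
v' = (-0.5425, 1.2950, -2.0450)
ω' = (0.5130, 1.5019, -0.3479)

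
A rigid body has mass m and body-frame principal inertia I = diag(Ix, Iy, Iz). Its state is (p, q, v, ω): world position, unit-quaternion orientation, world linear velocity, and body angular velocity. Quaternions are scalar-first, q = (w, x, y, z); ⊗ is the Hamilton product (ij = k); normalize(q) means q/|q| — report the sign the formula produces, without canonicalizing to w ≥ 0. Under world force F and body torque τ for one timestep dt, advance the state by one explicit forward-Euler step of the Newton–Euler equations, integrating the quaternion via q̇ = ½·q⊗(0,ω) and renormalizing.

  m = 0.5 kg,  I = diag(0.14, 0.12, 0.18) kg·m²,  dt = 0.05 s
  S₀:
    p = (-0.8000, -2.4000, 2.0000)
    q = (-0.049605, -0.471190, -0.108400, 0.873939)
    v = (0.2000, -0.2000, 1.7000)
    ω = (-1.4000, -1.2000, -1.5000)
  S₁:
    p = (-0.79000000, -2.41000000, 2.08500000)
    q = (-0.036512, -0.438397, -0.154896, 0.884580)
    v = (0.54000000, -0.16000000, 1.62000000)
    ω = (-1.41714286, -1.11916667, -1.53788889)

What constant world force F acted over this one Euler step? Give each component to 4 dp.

velocity change Δv = (0.34000000, 0.04000000, -0.08000000)
m·(v₁−v₀)/dt = (3.4000, 0.4000, -0.8000)

F = (3.4000, 0.4000, -0.8000)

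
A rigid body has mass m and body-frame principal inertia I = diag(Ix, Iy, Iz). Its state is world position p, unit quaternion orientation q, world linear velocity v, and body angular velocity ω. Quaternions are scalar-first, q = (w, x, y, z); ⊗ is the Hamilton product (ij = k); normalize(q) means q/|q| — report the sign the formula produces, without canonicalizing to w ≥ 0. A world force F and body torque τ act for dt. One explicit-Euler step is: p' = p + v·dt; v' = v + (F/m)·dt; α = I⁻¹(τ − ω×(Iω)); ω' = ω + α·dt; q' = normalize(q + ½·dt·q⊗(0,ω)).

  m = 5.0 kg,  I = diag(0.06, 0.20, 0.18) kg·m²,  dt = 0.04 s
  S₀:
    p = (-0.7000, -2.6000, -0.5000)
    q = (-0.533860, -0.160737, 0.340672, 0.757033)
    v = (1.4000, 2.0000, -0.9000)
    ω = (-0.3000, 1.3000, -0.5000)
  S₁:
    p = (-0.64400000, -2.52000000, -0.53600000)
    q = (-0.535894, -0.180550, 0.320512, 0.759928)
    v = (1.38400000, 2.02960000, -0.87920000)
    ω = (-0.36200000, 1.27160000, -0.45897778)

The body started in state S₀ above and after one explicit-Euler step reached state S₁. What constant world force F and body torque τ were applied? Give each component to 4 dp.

F = (-2.0000, 3.7000, 2.6000)
τ = (-0.0800, -0.1600, 0.1300)

ω₁ − ω₀ = (-0.06200000, -0.02840000, 0.04102222)
I·α + gyro = (-0.0800, -0.1600, 0.1300)
velocity change Δv = (-0.01600000, 0.02960000, 0.02080000)
F = m·Δv/dt = (-2.0000, 3.7000, 2.6000)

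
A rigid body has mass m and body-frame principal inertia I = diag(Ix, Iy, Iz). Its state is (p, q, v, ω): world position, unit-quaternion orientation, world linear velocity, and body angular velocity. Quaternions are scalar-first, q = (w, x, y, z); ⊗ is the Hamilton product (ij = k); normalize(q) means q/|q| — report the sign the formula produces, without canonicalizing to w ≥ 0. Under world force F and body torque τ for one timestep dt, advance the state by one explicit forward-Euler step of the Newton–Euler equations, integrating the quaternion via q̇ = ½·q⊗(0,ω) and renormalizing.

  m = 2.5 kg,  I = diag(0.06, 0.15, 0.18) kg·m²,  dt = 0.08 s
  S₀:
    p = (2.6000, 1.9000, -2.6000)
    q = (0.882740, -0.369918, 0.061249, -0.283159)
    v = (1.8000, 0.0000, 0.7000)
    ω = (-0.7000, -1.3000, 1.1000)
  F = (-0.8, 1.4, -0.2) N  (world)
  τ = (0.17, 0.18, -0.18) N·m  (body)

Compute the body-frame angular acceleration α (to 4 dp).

α = (3.5483, 0.5840, -1.4550)

ω×(Iω) gyroscopic = (-0.0429, 0.0924, 0.0819)
(τ − ω×Iω)/I = (3.5483, 0.5840, -1.4550)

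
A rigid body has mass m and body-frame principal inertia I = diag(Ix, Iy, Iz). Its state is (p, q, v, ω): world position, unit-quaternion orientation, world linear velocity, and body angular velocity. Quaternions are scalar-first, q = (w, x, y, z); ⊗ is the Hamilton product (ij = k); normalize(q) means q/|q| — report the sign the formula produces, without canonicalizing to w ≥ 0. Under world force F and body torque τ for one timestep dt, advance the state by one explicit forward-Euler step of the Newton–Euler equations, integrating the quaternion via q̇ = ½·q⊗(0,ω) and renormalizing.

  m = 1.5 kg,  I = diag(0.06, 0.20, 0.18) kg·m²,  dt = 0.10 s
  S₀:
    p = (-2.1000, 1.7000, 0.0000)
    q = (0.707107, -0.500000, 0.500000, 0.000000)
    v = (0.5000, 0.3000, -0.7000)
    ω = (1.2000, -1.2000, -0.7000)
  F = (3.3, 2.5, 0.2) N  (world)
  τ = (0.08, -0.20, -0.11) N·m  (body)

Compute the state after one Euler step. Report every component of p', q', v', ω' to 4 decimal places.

angular accel α = (1.6133, -1.5040, 0.5089)
new body rate ω' = (1.3613, -1.3504, -0.6491)
q⊗(0,ω) = (1.2000000, 0.4985284, -1.1985284, -0.4949749)
q + ½dt·q⊗(0,ω), renormalized = (0.7639, -0.4731, 0.4382, -0.0246)
p + v·dt = (-2.0500, 1.7300, -0.0700)
new velocity v' = (0.7200, 0.4667, -0.6867)

p' = (-2.0500, 1.7300, -0.0700)
q' = (0.7639, -0.4731, 0.4382, -0.0246)
v' = (0.7200, 0.4667, -0.6867)
ω' = (1.3613, -1.3504, -0.6491)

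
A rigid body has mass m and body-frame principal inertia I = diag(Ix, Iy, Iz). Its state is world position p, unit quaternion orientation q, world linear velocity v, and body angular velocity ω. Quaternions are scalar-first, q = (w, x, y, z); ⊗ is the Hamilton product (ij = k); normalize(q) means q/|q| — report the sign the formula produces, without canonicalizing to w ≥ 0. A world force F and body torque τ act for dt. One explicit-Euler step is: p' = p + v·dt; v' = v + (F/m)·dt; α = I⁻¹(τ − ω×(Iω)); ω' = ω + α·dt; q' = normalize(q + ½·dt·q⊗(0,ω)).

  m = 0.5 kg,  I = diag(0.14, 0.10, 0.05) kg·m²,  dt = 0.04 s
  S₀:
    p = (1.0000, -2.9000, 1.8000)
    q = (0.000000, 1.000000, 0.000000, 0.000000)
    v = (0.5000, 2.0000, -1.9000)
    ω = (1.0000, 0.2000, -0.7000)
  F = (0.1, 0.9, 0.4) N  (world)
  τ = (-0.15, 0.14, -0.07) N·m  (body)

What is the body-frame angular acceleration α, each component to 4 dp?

α = (-1.1214, 2.0300, -1.2400)

ω×(Iω) gyroscopic = (0.0070, -0.0630, -0.0080)
angular accel α = (-1.1214, 2.0300, -1.2400)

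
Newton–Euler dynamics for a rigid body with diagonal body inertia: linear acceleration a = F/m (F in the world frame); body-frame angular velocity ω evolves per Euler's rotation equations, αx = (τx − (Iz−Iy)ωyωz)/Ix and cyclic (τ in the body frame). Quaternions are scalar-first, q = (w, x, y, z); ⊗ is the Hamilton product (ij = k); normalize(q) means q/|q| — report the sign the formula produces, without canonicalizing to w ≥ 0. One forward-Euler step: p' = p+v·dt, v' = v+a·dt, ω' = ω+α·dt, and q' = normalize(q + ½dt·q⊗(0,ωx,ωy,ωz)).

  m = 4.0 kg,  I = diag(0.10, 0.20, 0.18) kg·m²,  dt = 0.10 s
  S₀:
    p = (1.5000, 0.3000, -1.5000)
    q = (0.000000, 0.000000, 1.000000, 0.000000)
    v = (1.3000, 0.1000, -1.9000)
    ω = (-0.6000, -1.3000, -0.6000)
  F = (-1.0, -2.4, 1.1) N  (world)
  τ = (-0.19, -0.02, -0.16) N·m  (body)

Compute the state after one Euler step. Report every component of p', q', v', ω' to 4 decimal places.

p' = (1.6300, 0.3100, -1.6900)
q' = (0.0648, -0.0299, 0.9970, 0.0299)
v' = (1.2750, 0.0400, -1.8725)
ω' = (-0.7744, -1.2956, -0.7322)

ω×(Iω) gyroscopic = (-0.0156, -0.0288, 0.0780)
α = I⁻¹(τ − ω×Iω) = (-1.7440, 0.0440, -1.3222)
new body rate ω' = (-0.7744, -1.2956, -0.7322)
q⊗(0,ω) = (1.3000000, -0.6000000, 0.0000000, 0.6000000)
updated quaternion q' = (0.0648, -0.0299, 0.9970, 0.0299)
p' = p + v·dt = (1.6300, 0.3100, -1.6900)
v' = v + a·dt = (1.2750, 0.0400, -1.8725)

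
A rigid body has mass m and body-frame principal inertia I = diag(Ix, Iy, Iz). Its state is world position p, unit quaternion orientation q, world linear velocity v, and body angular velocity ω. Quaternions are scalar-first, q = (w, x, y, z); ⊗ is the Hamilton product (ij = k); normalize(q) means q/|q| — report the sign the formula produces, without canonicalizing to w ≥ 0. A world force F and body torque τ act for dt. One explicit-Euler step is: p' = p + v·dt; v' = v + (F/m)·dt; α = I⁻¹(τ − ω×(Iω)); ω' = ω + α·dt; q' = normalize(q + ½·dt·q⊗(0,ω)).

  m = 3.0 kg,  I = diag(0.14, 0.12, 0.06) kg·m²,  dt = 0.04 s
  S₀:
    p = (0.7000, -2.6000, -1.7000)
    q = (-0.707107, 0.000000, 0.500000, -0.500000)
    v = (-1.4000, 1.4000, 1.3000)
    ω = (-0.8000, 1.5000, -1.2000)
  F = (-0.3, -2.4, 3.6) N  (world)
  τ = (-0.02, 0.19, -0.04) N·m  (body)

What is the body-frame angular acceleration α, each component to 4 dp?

α = (-0.9143, 0.9433, -1.0667)

gyro term ω×Iω = (0.1080, 0.0768, 0.0240)
angular accel α = (-0.9143, 0.9433, -1.0667)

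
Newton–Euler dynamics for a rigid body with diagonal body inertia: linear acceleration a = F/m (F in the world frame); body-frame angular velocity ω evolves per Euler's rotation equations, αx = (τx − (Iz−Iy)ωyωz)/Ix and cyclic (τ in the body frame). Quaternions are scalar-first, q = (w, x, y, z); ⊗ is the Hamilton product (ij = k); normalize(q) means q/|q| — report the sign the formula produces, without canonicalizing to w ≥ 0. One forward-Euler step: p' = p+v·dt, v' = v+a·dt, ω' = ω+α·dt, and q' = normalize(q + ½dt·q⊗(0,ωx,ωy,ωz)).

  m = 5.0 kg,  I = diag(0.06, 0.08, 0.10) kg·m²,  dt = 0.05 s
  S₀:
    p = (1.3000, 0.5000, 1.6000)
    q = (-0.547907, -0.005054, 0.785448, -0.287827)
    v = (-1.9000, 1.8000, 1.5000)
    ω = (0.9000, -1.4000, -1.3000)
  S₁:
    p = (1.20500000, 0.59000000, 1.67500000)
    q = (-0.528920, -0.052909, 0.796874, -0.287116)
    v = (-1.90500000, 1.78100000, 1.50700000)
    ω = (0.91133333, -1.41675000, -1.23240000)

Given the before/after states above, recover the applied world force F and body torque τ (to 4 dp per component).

F = (-0.5000, -1.9000, 0.7000)
τ = (0.0500, 0.0200, 0.1100)

Δv = v₁−v₀ = (-0.00500000, -0.01900000, 0.00700000)
m·(v₁−v₀)/dt = (-0.5000, -1.9000, 0.7000)
ω₁ − ω₀ = (0.01133333, -0.01675000, 0.06760000)
applied torque τ = (0.0500, 0.0200, 0.1100)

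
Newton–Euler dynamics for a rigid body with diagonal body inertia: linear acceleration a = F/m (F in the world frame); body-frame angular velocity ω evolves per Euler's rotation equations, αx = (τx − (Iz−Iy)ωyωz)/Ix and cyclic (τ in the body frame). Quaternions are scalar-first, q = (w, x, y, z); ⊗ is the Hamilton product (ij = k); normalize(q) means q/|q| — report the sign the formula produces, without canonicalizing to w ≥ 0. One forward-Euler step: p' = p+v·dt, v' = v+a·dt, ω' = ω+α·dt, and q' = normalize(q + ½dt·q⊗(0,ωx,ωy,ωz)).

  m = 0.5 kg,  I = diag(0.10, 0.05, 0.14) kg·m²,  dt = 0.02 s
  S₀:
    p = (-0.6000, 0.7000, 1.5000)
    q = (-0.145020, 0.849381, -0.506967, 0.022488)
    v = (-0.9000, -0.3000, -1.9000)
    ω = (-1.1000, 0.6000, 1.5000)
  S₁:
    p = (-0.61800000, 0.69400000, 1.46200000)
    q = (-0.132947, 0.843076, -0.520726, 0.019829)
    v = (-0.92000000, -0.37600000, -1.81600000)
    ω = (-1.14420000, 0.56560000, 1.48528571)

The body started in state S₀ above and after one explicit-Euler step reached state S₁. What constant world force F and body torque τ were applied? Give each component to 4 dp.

Δω = ω₁−ω₀ = (-0.04420000, -0.03440000, -0.01471429)
gyro term ω₀×Iω₀ = (0.0810, 0.0660, 0.0330)
τ = I·(Δω/dt) + ω₀×(Iω₀) = (-0.1400, -0.0200, -0.0700)
v₁ − v₀ = (-0.02000000, -0.07600000, 0.08400000)
m·(v₁−v₀)/dt = (-0.5000, -1.9000, 2.1000)

F = (-0.5000, -1.9000, 2.1000)
τ = (-0.1400, -0.0200, -0.0700)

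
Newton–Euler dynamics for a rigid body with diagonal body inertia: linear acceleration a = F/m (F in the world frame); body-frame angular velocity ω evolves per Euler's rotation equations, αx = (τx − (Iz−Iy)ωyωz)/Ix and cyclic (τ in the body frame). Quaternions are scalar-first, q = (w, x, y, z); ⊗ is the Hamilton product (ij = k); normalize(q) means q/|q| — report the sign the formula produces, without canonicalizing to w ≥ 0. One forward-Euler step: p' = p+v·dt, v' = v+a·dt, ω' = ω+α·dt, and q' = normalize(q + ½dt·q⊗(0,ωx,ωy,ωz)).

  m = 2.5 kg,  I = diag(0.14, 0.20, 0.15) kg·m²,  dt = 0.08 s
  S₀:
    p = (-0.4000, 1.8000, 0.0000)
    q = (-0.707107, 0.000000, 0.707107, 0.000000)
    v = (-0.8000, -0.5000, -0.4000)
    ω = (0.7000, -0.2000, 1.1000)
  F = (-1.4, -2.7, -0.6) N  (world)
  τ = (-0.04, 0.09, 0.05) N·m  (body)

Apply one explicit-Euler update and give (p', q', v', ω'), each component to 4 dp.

ω×(Iω) gyroscopic = (0.0110, -0.0077, -0.0084)
angular accel α = (-0.3643, 0.4885, 0.3893)
ω' = ω + α·dt = (0.6709, -0.1609, 1.1311)
Hamilton product q⊗(0,ω) = (0.1414214, 0.2828428, 0.1414214, -1.2727926)
q' = normalize(q + ½dt·q⊗(0,ω)) = (-0.7005, 0.0113, 0.7118, -0.0508)
a = F/m = (-0.5600, -1.0800, -0.2400)
p + v·dt = (-0.4640, 1.7600, -0.0320)
v + (F/m)dt = (-0.8448, -0.5864, -0.4192)

p' = (-0.4640, 1.7600, -0.0320)
q' = (-0.7005, 0.0113, 0.7118, -0.0508)
v' = (-0.8448, -0.5864, -0.4192)
ω' = (0.6709, -0.1609, 1.1311)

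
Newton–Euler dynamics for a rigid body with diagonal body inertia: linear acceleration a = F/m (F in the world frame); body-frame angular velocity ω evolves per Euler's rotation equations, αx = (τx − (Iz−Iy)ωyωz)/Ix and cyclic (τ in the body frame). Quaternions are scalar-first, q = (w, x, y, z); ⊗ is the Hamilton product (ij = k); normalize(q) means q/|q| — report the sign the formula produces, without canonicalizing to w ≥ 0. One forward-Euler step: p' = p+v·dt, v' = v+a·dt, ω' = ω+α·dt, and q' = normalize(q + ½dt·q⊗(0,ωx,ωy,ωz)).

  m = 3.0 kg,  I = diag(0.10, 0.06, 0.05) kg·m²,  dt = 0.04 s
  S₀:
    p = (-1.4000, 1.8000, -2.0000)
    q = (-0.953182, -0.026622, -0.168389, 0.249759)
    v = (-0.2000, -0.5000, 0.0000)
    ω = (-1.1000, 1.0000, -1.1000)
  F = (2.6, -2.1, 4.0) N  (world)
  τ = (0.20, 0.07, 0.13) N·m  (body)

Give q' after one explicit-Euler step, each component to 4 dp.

2q̇ = q⊗(0,ω) = (0.4138397, 0.9839691, -1.2572011, 0.8366503)
q + ½dt·q⊗(0,ω), renormalized = (-0.9443, -0.0069, -0.1934, 0.2663)

q' = (-0.9443, -0.0069, -0.1934, 0.2663)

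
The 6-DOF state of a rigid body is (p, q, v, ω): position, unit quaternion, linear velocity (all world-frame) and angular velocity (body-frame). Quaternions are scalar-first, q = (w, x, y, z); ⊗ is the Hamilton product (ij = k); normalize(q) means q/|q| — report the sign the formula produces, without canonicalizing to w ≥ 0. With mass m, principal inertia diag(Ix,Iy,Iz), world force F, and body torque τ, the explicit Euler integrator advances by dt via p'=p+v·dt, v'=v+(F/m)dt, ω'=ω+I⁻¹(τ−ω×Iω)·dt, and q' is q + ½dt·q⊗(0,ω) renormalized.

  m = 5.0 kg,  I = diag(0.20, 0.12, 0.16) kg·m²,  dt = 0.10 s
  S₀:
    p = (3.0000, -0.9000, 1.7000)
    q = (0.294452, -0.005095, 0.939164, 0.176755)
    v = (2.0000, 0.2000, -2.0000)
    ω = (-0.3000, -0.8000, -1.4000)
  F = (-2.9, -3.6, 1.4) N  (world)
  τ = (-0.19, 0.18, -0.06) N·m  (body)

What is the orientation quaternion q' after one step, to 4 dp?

q' = (0.3432, -0.0680, 0.9213, 0.1699)

2q̇ = q⊗(0,ω) = (0.9972597, -1.2617612, -0.2957211, -0.1264076)
updated quaternion q' = (0.3432, -0.0680, 0.9213, 0.1699)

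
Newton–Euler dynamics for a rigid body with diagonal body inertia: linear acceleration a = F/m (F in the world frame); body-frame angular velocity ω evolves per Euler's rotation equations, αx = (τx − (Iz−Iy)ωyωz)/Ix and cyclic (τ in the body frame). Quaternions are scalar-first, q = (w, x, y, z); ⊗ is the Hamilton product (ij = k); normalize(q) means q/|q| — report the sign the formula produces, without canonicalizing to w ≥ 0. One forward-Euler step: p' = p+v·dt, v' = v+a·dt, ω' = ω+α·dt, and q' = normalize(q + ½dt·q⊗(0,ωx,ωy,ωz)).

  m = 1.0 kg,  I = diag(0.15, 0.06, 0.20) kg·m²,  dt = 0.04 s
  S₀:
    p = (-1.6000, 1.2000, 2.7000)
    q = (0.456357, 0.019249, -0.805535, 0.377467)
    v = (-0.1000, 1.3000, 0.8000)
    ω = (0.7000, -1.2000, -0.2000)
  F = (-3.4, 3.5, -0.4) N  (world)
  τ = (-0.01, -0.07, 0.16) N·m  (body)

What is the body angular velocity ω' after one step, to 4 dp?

precession coupling ω×(Iω) = (0.0336, 0.0070, 0.0756)
(τ − ω×Iω)/I = (-0.2907, -1.2833, 0.4220)
new body rate ω' = (0.6884, -1.2513, -0.1831)

ω' = (0.6884, -1.2513, -0.1831)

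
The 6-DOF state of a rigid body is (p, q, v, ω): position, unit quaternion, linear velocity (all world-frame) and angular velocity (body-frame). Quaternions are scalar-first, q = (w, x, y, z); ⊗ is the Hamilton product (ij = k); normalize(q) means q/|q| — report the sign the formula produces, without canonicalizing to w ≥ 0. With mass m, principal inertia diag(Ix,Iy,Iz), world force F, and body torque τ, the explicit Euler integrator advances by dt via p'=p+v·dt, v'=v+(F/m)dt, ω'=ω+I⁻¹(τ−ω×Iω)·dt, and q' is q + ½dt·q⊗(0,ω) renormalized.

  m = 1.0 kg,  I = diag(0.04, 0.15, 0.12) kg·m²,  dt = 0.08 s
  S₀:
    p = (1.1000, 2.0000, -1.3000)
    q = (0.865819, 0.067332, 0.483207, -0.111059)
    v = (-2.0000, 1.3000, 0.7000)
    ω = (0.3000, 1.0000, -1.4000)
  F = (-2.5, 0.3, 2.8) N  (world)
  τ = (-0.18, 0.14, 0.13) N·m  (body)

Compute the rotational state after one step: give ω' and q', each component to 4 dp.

ω' = (-0.1440, 1.0567, -1.3353)
q' = (0.8374, 0.0550, 0.5190, -0.1623)

precession coupling ω×(Iω) = (0.0420, 0.0336, 0.0330)
angular accel α = (-5.5500, 0.7093, 0.8083)
new body rate ω' = (-0.1440, 1.0567, -1.3353)
q⊗(0,ω) = (-0.6588892, -0.3056851, 0.9267661, -1.2897767)
q' = normalize(q + ½dt·q⊗(0,ω)) = (0.8374, 0.0550, 0.5190, -0.1623)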